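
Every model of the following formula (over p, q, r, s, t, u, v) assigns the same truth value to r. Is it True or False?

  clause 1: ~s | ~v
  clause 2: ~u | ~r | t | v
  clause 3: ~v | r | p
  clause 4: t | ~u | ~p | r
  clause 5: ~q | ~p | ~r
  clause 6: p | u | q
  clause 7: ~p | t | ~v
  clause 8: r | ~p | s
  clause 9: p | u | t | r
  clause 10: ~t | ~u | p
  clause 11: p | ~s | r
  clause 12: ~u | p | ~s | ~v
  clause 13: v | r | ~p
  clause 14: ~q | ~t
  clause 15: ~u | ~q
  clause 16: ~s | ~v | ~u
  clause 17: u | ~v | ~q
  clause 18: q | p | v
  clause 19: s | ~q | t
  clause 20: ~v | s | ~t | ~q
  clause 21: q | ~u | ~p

True

Suppose r = 0.
Suppose s = 0.
Unit clause (~p) forces p = 0.
Unit clause (~v) forces v = 0.
Unit clause (q) forces q = 1.
Unit clause (~t) forces t = 0.
Now (t) is unsatisfied and unit — conflict.
Undo s and try s = 1.
Unit clause (~v) forces v = 0.
Unit clause (p) forces p = 1.
Now (~p) is unsatisfied and unit — conflict.
Both values of s lead to a conflict.
So every satisfying assignment has r = True.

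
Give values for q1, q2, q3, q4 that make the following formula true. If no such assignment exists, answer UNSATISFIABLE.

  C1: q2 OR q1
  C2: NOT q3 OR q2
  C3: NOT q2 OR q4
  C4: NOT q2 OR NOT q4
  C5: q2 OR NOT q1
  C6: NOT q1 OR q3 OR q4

Suppose q2 = true.
(q4) alone gives q4 = true.
That conflicts with the unit clause (NOT q4).
Backtrack on q2: now try q2 = false.
(q1) alone gives q1 = true.
That conflicts with the unit clause (NOT q1).
Neither q2 = true nor q2 = false works.

UNSATISFIABLE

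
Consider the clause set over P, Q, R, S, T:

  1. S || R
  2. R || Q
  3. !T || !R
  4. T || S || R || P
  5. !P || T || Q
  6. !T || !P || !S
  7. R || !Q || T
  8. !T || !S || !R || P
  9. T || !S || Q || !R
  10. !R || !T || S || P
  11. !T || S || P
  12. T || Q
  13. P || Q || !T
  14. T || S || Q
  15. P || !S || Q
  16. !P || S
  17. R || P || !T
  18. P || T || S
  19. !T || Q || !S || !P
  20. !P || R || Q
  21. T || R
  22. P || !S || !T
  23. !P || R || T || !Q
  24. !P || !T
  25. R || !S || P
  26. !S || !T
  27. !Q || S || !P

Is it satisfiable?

Satisfiable

Suppose S = true.
From the singleton clause (!T), T = false.
From the singleton clause (Q), Q = true.
From the singleton clause (R), R = true.
Every clause is now satisfied; P is unconstrained.
A satisfying assignment: P ↦ true; Q ↦ true; R ↦ true; S ↦ true; T ↦ false.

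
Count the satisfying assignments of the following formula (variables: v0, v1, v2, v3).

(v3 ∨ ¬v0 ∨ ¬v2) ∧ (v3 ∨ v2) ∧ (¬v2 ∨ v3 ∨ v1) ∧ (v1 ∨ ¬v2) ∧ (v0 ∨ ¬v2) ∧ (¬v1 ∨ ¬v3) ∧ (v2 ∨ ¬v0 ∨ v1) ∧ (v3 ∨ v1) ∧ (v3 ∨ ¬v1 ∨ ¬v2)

There are 2^4 = 16 truth assignments over (v0, v1, v2, v3).
Split on v0. With v0 = True, the clauses containing v0 are satisfied and ¬v0 drops from the rest; 0 of the 2^3 = 8 assignments to the other variables satisfy what remains.
With v0 = False, by the same count on the reduced clause set, 1 assignment works.
(One model: v0=F, v1=F, v2=F, v3=T.)
Total: 0 + 1 = 1.

1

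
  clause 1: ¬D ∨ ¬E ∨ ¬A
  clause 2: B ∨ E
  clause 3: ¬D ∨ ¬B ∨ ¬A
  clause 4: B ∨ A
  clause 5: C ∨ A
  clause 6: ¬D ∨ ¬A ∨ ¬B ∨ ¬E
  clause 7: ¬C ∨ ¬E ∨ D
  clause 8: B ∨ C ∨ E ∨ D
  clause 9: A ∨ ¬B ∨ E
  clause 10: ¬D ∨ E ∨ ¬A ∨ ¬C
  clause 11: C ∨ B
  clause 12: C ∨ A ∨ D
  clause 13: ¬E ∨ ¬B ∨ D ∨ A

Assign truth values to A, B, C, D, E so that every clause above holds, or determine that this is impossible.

Try B = True.
Try D = False.
Try C = False.
From the singleton clause (A), A = True.
All clauses hold; E can take either value.

A: True; B: True; C: False; D: False; E: True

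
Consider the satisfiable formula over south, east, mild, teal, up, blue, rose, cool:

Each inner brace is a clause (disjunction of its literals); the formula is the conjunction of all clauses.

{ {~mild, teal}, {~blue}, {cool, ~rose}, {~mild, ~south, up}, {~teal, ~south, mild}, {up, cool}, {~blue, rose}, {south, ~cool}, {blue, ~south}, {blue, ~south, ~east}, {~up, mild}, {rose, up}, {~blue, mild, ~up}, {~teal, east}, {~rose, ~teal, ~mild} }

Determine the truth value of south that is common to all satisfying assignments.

False

Suppose south = 1.
Unit clause (~blue) forces blue = 0.
Now (blue) is unsatisfied and unit — conflict.
So every satisfying assignment has south = False.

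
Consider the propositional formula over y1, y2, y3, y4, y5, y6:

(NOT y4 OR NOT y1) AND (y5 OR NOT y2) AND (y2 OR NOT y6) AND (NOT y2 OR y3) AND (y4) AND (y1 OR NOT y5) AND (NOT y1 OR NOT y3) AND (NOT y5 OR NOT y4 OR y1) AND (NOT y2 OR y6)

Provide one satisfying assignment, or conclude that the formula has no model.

Unit clause (y4) forces y4 = true.
Unit clause (NOT y1) forces y1 = false.
Unit clause (NOT y5) forces y5 = false.
Unit clause (NOT y2) forces y2 = false.
Unit clause (NOT y6) forces y6 = false.
Every clause is now satisfied; y3 is unconstrained.

y1=false, y2=false, y3=true, y4=true, y5=false, y6=false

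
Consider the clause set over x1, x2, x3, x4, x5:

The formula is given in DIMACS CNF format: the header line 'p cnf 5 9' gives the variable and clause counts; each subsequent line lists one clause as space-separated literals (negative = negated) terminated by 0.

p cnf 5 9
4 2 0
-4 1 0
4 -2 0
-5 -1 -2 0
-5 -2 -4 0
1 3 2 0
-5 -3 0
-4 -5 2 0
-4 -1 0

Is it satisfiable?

Case x4 = True:
Unit clause (x1) forces x1 = True.
That conflicts with the unit clause (¬x1).
Undo x4 and try x4 = False.
Unit clause (x2) forces x2 = True.
That conflicts with the unit clause (¬x2).
Neither x4 = True nor x4 = False works.
No assignment satisfies every clause.

No, unsatisfiable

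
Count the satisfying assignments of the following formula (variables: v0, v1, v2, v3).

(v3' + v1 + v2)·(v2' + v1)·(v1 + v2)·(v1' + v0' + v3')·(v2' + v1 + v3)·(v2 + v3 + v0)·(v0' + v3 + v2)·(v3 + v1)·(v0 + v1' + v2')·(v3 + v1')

1

There are 2^4 = 16 truth assignments over (v0, v1, v2, v3).
Check each against the 10 clauses (columns in the order v0, v1, v2, v3):
  F F F F  ✗ fails (v1 + v2)
  F F F T  ✗ fails (v3' + v1 + v2)
  F F T F  ✗ fails (v2' + v1)
  F F T T  ✗ fails (v2' + v1)
  F T F F  ✗ fails (v2 + v3 + v0)
  F T F T  ✓ satisfies all
  F T T F  ✗ fails (v0 + v1' + v2')
  F T T T  ✗ fails (v0 + v1' + v2')
  T F F F  ✗ fails (v1 + v2)
  T F F T  ✗ fails (v3' + v1 + v2)
  T F T F  ✗ fails (v2' + v1)
  T F T T  ✗ fails (v2' + v1)
  T T F F  ✗ fails (v0' + v3 + v2)
  T T F T  ✗ fails (v1' + v0' + v3')
  T T T F  ✗ fails (v3 + v1')
  T T T T  ✗ fails (v1' + v0' + v3')
1 of the 16 rows is a model.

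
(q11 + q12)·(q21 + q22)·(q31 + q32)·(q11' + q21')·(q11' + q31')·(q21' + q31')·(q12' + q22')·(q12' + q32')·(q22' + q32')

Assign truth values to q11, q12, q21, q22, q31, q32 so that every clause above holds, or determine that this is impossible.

Try q11 = 1.
From the singleton clause (q21'), q21 = 0.
From the singleton clause (q22), q22 = 1.
From the singleton clause (q31'), q31 = 0.
From the singleton clause (q32), q32 = 1.
Now (q32') is unsatisfied and unit — conflict.
Backtrack on q11: now try q11 = 0.
From the singleton clause (q12), q12 = 1.
From the singleton clause (q22'), q22 = 0.
From the singleton clause (q21), q21 = 1.
From the singleton clause (q31'), q31 = 0.
From the singleton clause (q32), q32 = 1.
Now (q32') is unsatisfied and unit — conflict.
Both values of q11 lead to a conflict.

UNSATISFIABLE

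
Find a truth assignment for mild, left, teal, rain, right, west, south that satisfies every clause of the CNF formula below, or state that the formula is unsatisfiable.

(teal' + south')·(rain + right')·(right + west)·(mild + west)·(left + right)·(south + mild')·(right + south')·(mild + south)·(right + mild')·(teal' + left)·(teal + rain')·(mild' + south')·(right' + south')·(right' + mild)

UNSATISFIABLE

Case teal = 0:
(rain') alone gives rain = 0.
(right') alone gives right = 0.
(west) alone gives west = 1.
(left) alone gives left = 1.
(south') alone gives south = 0.
(mild') alone gives mild = 0.
Now (mild) is unsatisfied and unit — conflict.
So teal must be the other value — set teal = 1.
(south') alone gives south = 0.
(mild') alone gives mild = 0.
Now (mild) is unsatisfied and unit — conflict.
Either choice for teal ends in contradiction.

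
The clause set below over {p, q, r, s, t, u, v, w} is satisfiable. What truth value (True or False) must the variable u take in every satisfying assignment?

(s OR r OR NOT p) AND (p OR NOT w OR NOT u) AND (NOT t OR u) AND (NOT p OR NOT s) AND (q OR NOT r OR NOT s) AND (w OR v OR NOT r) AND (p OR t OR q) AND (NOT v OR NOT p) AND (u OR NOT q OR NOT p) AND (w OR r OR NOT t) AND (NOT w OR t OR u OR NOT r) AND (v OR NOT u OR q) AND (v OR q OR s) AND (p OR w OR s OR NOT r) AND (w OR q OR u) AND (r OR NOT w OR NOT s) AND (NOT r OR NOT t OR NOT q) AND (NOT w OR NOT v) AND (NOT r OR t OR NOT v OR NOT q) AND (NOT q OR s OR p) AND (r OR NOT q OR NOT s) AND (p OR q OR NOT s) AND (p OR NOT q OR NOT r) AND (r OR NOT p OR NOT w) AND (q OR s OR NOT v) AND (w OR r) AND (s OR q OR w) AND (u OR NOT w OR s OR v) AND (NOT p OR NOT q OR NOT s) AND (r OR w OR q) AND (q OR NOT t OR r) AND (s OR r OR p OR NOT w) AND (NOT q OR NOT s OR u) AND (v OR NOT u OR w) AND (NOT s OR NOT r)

Suppose u = false.
The clause (NOT t) is unit, so t = false.
Branch on p: set p = false.
The clause (q) is unit, so q = true.
The clause (s) is unit, so s = true.
That conflicts with the unit clause (NOT s).
Undo p and try p = true.
The clause (NOT s) is unit, so s = false.
The clause (r) is unit, so r = true.
The clause (NOT v) is unit, so v = false.
The clause (w) is unit, so w = true.
That conflicts with the unit clause (NOT w).
Both values of p lead to a conflict.
So every satisfying assignment has u = True.

True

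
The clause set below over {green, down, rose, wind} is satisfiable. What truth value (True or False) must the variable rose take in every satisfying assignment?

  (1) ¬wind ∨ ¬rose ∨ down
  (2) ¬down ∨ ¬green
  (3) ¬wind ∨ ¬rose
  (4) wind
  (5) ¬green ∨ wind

False

Suppose rose = True.
Unit clause (¬wind) forces wind = False.
But (wind) is also a unit clause — contradiction.
So every satisfying assignment has rose = False.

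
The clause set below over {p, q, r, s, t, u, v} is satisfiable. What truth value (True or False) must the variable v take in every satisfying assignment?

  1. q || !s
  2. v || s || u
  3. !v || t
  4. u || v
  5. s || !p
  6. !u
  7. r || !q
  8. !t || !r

Suppose v = false.
The clause (u) is unit, so u = true.
Now (!u) is unsatisfied and unit — conflict.
So every satisfying assignment has v = True.

True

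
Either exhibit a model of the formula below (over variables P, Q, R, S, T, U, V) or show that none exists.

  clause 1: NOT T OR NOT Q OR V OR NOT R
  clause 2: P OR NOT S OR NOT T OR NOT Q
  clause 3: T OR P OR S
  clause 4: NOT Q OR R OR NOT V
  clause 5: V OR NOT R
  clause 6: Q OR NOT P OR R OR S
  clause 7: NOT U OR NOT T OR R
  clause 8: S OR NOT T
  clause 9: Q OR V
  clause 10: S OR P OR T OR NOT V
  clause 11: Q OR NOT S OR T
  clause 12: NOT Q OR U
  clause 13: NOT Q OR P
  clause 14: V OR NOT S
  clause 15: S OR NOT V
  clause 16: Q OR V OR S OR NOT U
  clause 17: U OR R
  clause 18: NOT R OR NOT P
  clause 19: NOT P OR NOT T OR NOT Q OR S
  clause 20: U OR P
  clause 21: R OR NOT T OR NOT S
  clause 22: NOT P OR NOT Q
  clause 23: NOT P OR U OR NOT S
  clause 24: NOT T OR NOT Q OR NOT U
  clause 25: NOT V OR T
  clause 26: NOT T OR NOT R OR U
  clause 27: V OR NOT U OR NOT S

Suppose V = true.
(S) alone gives S = true.
(T) alone gives T = true.
(R) alone gives R = true.
(NOT P) alone gives P = false.
(NOT Q) alone gives Q = false.
(U) alone gives U = true.
This assignment satisfies each clause.

P=false,  Q=false,  R=true,  S=true,  T=true,  U=true,  V=true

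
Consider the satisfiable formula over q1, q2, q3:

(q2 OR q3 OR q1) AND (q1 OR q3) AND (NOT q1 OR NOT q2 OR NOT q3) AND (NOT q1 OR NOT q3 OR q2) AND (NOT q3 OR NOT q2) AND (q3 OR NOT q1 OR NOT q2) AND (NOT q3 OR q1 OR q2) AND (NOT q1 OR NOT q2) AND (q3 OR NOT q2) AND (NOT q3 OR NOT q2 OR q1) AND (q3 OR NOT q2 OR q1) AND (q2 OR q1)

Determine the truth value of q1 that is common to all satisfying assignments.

Suppose q1 = false.
From the singleton clause (q3), q3 = true.
From the singleton clause (NOT q2), q2 = false.
Now (q2) is unsatisfied and unit — conflict.
So every satisfying assignment has q1 = True.

True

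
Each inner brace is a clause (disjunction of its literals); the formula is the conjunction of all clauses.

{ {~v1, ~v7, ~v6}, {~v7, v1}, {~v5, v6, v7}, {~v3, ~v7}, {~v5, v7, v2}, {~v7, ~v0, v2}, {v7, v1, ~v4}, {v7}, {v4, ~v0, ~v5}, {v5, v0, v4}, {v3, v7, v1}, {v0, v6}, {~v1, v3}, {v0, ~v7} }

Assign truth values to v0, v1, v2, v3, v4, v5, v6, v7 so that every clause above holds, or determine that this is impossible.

Unit clause (v7) forces v7 = 1.
Unit clause (v1) forces v1 = 1.
Unit clause (~v6) forces v6 = 0.
Unit clause (~v3) forces v3 = 0.
Now (v3) is unsatisfied and unit — conflict.

UNSATISFIABLE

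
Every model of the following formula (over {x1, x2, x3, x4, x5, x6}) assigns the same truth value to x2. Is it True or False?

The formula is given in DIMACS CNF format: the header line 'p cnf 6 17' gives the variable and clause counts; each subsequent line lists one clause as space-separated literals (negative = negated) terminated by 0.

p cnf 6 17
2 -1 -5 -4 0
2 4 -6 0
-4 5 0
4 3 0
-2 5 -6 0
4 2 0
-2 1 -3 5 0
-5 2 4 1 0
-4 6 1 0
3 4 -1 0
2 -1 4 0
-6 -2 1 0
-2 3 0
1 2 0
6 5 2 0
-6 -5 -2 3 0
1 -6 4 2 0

True

Suppose x2 = False.
The clause (x4) is unit, so x4 = True.
The clause (x5) is unit, so x5 = True.
The clause (¬x1) is unit, so x1 = False.
That conflicts with the unit clause (x1).
So every satisfying assignment has x2 = True.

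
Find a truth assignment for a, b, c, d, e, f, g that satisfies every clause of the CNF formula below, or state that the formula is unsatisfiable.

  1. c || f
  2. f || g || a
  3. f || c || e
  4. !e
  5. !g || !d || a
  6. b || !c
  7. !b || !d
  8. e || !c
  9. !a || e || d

a ↦ false,  b ↦ false,  c ↦ false,  d ↦ true,  e ↦ false,  f ↦ true,  g ↦ false

The clause (!e) is unit, so e = false.
The clause (!c) is unit, so c = false.
The clause (f) is unit, so f = true.
Suppose b = false.
Suppose a = false.
Suppose g = false.
No clause remains; d is free.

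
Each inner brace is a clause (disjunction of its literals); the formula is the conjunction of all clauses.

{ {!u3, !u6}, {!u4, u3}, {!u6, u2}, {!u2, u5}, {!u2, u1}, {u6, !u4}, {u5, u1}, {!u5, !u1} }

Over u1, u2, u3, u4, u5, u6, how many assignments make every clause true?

There are 2^6 = 64 truth assignments over (u1, u2, u3, u4, u5, u6).
Split on u5. With u5 = true, the clauses containing u5 are satisfied and !u5 drops from the rest; 2 of the 2^5 = 32 assignments to the other variables satisfy what remains.
With u5 = false, by the same count on the reduced clause set, 2 assignments work.
Total: 2 + 2 = 4.

4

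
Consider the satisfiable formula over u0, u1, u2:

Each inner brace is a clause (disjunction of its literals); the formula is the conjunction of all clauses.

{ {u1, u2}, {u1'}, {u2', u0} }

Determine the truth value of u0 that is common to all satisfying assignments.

True

Suppose u0 = 0.
(u1') alone gives u1 = 0.
(u2) alone gives u2 = 1.
But (u2') is also a unit clause — contradiction.
So every satisfying assignment has u0 = True.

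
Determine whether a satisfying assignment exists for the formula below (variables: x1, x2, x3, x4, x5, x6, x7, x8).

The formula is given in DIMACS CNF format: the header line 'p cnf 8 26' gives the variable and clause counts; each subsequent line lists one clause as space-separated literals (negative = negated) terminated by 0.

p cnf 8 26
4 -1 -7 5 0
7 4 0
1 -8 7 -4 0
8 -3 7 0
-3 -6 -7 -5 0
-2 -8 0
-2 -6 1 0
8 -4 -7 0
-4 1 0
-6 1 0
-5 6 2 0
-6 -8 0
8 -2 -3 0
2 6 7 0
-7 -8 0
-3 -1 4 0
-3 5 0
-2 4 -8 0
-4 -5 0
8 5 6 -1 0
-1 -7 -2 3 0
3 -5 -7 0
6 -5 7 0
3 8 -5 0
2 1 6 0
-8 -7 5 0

Case x7 = False:
The clause (x4) is unit, so x4 = True.
The clause (x1) is unit, so x1 = True.
The clause (¬x5) is unit, so x5 = False.
The clause (¬x3) is unit, so x3 = False.
Case x2 = True:
The clause (¬x8) is unit, so x8 = False.
The clause (x6) is unit, so x6 = True.
This assignment satisfies each clause.
A satisfying assignment: x1: True, x2: True, x3: False, x4: True, x5: False, x6: True, x7: False, x8: False.

Yes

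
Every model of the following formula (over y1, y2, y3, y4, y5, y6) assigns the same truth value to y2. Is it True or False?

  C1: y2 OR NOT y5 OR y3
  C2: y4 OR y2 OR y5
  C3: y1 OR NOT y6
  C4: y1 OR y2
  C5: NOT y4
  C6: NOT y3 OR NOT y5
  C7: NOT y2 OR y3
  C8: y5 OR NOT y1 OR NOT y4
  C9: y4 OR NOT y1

Suppose y2 = false.
From the singleton clause (y1), y1 = true.
From the singleton clause (NOT y4), y4 = false.
That conflicts with the unit clause (y4).
So every satisfying assignment has y2 = True.

True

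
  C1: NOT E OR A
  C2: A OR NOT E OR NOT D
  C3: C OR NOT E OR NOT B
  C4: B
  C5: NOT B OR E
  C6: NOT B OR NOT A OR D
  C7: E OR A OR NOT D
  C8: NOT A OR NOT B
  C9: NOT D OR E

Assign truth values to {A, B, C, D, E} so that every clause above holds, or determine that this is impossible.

Unit clause (B) forces B = true.
Unit clause (E) forces E = true.
Unit clause (A) forces A = true.
Now (NOT A) is unsatisfied and unit — conflict.

UNSATISFIABLE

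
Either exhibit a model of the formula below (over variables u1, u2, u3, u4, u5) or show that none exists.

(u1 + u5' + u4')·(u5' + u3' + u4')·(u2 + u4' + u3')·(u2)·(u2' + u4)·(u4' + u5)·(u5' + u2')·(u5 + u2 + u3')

The clause (u2) is unit, so u2 = 1.
The clause (u4) is unit, so u4 = 1.
The clause (u5) is unit, so u5 = 1.
Now (u5') is unsatisfied and unit — conflict.

UNSATISFIABLE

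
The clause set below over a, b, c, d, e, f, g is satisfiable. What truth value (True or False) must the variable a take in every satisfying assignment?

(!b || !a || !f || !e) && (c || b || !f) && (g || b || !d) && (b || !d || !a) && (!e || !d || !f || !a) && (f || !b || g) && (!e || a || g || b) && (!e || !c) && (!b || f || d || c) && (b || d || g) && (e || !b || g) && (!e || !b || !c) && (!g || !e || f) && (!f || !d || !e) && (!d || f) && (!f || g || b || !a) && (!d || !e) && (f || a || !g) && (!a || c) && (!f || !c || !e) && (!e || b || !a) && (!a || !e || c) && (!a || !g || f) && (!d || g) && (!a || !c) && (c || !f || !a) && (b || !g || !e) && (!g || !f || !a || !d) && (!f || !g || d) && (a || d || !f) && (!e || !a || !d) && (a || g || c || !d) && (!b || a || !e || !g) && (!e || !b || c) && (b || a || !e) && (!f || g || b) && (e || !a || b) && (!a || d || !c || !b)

Suppose a = true.
From the singleton clause (c), c = true.
Now (!c) is unsatisfied and unit — conflict.
So every satisfying assignment has a = False.

False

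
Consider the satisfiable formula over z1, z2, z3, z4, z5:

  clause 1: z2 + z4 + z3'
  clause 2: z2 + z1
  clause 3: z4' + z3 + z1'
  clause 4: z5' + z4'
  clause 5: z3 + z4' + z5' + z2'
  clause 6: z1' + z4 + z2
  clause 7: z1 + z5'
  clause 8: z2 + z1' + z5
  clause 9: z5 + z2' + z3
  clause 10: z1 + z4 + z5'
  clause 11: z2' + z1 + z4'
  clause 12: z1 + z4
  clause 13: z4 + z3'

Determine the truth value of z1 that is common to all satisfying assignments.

Suppose z1 = 0.
Unit clause (z2) forces z2 = 1.
Unit clause (z5') forces z5 = 0.
Unit clause (z3) forces z3 = 1.
Unit clause (z4') forces z4 = 0.
Now (z4) is unsatisfied and unit — conflict.
So every satisfying assignment has z1 = True.

True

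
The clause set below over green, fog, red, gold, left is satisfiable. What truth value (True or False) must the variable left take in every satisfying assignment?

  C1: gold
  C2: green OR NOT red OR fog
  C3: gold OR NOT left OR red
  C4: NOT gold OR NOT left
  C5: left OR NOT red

Suppose left = true.
Unit clause (gold) forces gold = true.
But (NOT gold) is also a unit clause — contradiction.
So every satisfying assignment has left = False.

False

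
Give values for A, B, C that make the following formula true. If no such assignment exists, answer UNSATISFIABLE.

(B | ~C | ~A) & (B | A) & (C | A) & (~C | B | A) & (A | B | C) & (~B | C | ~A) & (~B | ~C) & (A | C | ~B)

A: 1, B: 0, C: 0

Case B = 0:
Unit clause (A) forces A = 1.
Unit clause (~C) forces C = 0.
All clauses are satisfied.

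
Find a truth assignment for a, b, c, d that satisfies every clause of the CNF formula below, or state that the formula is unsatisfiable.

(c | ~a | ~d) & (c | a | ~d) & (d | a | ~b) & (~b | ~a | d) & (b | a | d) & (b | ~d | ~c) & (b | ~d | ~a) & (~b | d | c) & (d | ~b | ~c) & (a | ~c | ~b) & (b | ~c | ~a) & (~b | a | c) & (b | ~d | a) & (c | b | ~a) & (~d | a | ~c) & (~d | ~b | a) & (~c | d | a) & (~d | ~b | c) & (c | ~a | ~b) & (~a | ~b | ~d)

UNSATISFIABLE

Suppose c = 1.
Suppose b = 1.
From the singleton clause (d), d = 1.
From the singleton clause (a), a = 1.
That conflicts with the unit clause (~a).
Undo b and try b = 0.
From the singleton clause (~d), d = 0.
From the singleton clause (a), a = 1.
That conflicts with the unit clause (~a).
Both values of b lead to a conflict.
Undo c and try c = 0.
Suppose a = 0.
From the singleton clause (~d), d = 0.
From the singleton clause (~b), b = 0.
That conflicts with the unit clause (b).
Undo a and try a = 1.
From the singleton clause (~d), d = 0.
From the singleton clause (~b), b = 0.
That conflicts with the unit clause (b).
Both values of a lead to a conflict.
Both values of c lead to a conflict.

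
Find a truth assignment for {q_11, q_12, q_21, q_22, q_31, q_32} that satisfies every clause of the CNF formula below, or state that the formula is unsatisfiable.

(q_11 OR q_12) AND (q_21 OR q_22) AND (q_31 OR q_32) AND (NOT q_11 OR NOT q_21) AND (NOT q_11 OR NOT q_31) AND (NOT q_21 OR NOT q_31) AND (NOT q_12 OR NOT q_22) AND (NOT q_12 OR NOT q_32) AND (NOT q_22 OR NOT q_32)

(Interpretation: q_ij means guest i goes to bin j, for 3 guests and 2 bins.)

UNSATISFIABLE

Case q_11 = true:
Unit clause (NOT q_21) forces q_21 = false.
Unit clause (q_22) forces q_22 = true.
Unit clause (NOT q_31) forces q_31 = false.
Unit clause (q_32) forces q_32 = true.
Now (NOT q_32) is unsatisfied and unit — conflict.
So q_11 must be the other value — set q_11 = false.
Unit clause (q_12) forces q_12 = true.
Unit clause (NOT q_22) forces q_22 = false.
Unit clause (q_21) forces q_21 = true.
Unit clause (NOT q_31) forces q_31 = false.
Unit clause (q_32) forces q_32 = true.
Now (NOT q_32) is unsatisfied and unit — conflict.
Either choice for q_11 ends in contradiction.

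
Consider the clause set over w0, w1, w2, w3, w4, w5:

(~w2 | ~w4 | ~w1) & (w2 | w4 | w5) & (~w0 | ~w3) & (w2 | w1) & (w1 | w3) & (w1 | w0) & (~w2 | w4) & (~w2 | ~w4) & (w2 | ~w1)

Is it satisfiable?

Unsatisfiable

Suppose w0 = 0.
(w1) alone gives w1 = 1.
(w2) alone gives w2 = 1.
(~w4) alone gives w4 = 0.
But (w4) is also a unit clause — contradiction.
That branch fails; take w0 = 1 instead.
(~w3) alone gives w3 = 0.
(w1) alone gives w1 = 1.
(w2) alone gives w2 = 1.
(~w4) alone gives w4 = 0.
But (w4) is also a unit clause — contradiction.
Either choice for w0 ends in contradiction.
No assignment satisfies every clause.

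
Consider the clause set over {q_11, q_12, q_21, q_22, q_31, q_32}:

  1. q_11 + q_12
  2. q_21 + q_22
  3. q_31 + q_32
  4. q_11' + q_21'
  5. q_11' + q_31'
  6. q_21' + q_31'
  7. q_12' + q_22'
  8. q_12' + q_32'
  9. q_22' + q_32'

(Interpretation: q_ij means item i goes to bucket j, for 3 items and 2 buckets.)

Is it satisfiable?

Branch on q_11: set q_11 = 1.
From the singleton clause (q_21'), q_21 = 0.
From the singleton clause (q_22), q_22 = 1.
From the singleton clause (q_31'), q_31 = 0.
From the singleton clause (q_32), q_32 = 1.
But (q_32') is also a unit clause — contradiction.
That branch fails; take q_11 = 0 instead.
From the singleton clause (q_12), q_12 = 1.
From the singleton clause (q_22'), q_22 = 0.
From the singleton clause (q_21), q_21 = 1.
From the singleton clause (q_31'), q_31 = 0.
From the singleton clause (q_32), q_32 = 1.
But (q_32') is also a unit clause — contradiction.
Both values of q_11 lead to a conflict.
No assignment satisfies every clause.

No, unsatisfiable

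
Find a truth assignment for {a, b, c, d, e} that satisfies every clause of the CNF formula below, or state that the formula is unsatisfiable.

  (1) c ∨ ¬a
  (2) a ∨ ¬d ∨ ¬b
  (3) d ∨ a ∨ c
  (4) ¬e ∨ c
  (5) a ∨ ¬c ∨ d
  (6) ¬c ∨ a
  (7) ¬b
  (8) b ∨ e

Unit clause (¬b) forces b = False.
Unit clause (e) forces e = True.
Unit clause (c) forces c = True.
Unit clause (a) forces a = True.
No clause remains; d is free.

a ↦ True; b ↦ False; c ↦ True; d ↦ True; e ↦ True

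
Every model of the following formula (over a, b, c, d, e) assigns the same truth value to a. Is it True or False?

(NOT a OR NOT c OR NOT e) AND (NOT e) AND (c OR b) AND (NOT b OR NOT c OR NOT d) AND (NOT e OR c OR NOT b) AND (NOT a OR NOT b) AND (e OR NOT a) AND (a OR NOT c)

Suppose a = true.
(NOT e) alone gives e = false.
That conflicts with the unit clause (e).
So every satisfying assignment has a = False.

False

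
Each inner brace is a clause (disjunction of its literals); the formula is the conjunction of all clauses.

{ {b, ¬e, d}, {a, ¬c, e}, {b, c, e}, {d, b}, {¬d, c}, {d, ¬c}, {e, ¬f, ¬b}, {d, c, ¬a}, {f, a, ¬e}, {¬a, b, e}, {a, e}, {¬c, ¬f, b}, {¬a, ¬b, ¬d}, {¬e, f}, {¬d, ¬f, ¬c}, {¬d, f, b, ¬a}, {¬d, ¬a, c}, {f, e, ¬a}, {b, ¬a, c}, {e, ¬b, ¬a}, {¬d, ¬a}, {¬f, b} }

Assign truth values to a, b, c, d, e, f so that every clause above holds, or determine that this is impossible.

a ↦ False, b ↦ True, c ↦ False, d ↦ False, e ↦ True, f ↦ True

Try d = False.
(b) alone gives b = True.
(¬c) alone gives c = False.
(¬a) alone gives a = False.
(e) alone gives e = True.
(f) alone gives f = True.
This assignment satisfies each clause.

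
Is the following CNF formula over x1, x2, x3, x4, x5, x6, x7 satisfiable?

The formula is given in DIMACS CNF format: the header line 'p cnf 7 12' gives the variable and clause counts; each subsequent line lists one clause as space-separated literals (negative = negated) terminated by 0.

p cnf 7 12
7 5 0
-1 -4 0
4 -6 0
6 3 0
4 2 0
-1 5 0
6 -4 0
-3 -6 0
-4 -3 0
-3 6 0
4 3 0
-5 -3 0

Case x7 = True:
Case x1 = False:
Case x4 = True:
From the singleton clause (x6), x6 = True.
From the singleton clause (¬x3), x3 = False.
Every clause is now satisfied; x2, x5 are unconstrained.
A satisfying assignment: x1: False, x2: True, x3: False, x4: True, x5: False, x6: True, x7: True.

Yes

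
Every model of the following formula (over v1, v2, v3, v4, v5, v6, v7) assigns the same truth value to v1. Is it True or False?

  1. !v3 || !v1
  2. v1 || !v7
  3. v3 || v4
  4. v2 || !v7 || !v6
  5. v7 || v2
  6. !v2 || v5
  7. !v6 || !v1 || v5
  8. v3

False

Suppose v1 = true.
From the singleton clause (!v3), v3 = false.
But (v3) is also a unit clause — contradiction.
So every satisfying assignment has v1 = False.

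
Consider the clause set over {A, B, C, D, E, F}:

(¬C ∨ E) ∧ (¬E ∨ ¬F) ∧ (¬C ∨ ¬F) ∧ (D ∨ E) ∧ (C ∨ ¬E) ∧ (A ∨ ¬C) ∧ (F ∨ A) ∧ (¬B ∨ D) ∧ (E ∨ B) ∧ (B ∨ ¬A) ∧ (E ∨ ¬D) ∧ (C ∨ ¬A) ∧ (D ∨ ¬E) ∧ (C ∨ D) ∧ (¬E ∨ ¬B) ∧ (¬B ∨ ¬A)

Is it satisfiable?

No, unsatisfiable

Suppose C = False.
The clause (¬E) is unit, so E = False.
The clause (D) is unit, so D = True.
But (¬D) is also a unit clause — contradiction.
Backtrack on C: now try C = True.
The clause (E) is unit, so E = True.
The clause (¬F) is unit, so F = False.
The clause (A) is unit, so A = True.
The clause (B) is unit, so B = True.
But (¬B) is also a unit clause — contradiction.
Neither C = True nor C = False works.
No assignment satisfies every clause.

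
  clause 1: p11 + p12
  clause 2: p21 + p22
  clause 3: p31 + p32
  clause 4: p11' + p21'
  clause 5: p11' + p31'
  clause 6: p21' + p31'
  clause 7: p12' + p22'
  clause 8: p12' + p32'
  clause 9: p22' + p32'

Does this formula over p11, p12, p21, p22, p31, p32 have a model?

No

Suppose p11 = 1.
(p21') alone gives p21 = 0.
(p22) alone gives p22 = 1.
(p31') alone gives p31 = 0.
(p32) alone gives p32 = 1.
Now (p32') is unsatisfied and unit — conflict.
Backtrack on p11: now try p11 = 0.
(p12) alone gives p12 = 1.
(p22') alone gives p22 = 0.
(p21) alone gives p21 = 1.
(p31') alone gives p31 = 0.
(p32) alone gives p32 = 1.
Now (p32') is unsatisfied and unit — conflict.
Both values of p11 lead to a conflict.
No assignment satisfies every clause.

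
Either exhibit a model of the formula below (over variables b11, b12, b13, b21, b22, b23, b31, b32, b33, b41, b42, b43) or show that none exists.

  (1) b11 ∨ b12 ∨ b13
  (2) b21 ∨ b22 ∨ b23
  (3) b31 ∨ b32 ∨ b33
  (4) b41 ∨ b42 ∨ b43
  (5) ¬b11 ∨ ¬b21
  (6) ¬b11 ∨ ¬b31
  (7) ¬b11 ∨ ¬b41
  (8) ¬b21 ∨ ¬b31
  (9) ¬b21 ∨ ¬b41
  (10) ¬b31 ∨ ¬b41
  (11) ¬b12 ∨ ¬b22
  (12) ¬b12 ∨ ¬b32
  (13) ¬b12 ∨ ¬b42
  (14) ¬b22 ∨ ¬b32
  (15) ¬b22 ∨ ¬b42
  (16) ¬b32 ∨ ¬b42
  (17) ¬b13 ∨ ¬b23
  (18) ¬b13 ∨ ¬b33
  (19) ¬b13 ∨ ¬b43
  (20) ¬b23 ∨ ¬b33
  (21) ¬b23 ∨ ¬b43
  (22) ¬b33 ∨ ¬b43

Case b11 = False:
Case b12 = True:
(¬b22) alone gives b22 = False.
(¬b32) alone gives b32 = False.
(¬b42) alone gives b42 = False.
Case b21 = True:
(¬b31) alone gives b31 = False.
(b33) alone gives b33 = True.
(¬b41) alone gives b41 = False.
(b43) alone gives b43 = True.
That conflicts with the unit clause (¬b43).
Undo b21 and try b21 = False.
(b23) alone gives b23 = True.
(¬b13) alone gives b13 = False.
(¬b33) alone gives b33 = False.
(b31) alone gives b31 = True.
(¬b41) alone gives b41 = False.
(b43) alone gives b43 = True.
That conflicts with the unit clause (¬b43).
Neither b21 = True nor b21 = False works.
Undo b12 and try b12 = False.
(b13) alone gives b13 = True.
(¬b23) alone gives b23 = False.
(¬b33) alone gives b33 = False.
(¬b43) alone gives b43 = False.
Case b21 = True:
(¬b31) alone gives b31 = False.
(b32) alone gives b32 = True.
(¬b41) alone gives b41 = False.
(b42) alone gives b42 = True.
That conflicts with the unit clause (¬b42).
Undo b21 and try b21 = False.
(b22) alone gives b22 = True.
(¬b32) alone gives b32 = False.
(b31) alone gives b31 = True.
(¬b41) alone gives b41 = False.
(b42) alone gives b42 = True.
That conflicts with the unit clause (¬b42).
Neither b21 = True nor b21 = False works.
Neither b12 = True nor b12 = False works.
Undo b11 and try b11 = True.
(¬b21) alone gives b21 = False.
(¬b31) alone gives b31 = False.
(¬b41) alone gives b41 = False.
Case b22 = True:
(¬b12) alone gives b12 = False.
(¬b32) alone gives b32 = False.
(b33) alone gives b33 = True.
(¬b42) alone gives b42 = False.
(b43) alone gives b43 = True.
That conflicts with the unit clause (¬b43).
Undo b22 and try b22 = False.
(b23) alone gives b23 = True.
(¬b13) alone gives b13 = False.
(¬b33) alone gives b33 = False.
(b32) alone gives b32 = True.
(¬b12) alone gives b12 = False.
(¬b42) alone gives b42 = False.
(b43) alone gives b43 = True.
That conflicts with the unit clause (¬b43).
Neither b22 = True nor b22 = False works.
Neither b11 = True nor b11 = False works.

UNSATISFIABLE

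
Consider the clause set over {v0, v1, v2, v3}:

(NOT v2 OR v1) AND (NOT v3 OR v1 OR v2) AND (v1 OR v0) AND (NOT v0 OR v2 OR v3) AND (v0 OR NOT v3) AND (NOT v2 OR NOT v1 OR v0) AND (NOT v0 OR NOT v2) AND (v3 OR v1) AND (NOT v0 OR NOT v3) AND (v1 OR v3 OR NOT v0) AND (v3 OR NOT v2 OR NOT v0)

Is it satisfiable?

Satisfiable

Branch on v2: set v2 = false.
Branch on v3: set v3 = false.
Unit clause (NOT v0) forces v0 = false.
Unit clause (v1) forces v1 = true.
This assignment satisfies each clause.
A satisfying assignment: v0 ↦ false; v1 ↦ true; v2 ↦ false; v3 ↦ false.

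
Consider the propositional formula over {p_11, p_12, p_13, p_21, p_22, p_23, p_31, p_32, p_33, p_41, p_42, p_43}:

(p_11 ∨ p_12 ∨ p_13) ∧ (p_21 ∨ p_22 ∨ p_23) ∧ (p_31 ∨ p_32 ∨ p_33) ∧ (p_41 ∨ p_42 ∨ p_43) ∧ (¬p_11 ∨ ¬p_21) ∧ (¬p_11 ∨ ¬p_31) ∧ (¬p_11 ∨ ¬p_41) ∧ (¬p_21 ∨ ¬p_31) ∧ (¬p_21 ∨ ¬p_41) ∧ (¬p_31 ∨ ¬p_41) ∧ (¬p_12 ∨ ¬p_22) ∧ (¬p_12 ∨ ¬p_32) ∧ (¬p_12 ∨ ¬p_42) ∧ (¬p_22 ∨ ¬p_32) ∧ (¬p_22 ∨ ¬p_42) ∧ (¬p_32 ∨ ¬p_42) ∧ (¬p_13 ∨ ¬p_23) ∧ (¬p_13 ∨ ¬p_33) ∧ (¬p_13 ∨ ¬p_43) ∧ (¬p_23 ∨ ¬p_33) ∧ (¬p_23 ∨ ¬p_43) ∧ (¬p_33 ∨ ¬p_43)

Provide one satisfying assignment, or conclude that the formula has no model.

UNSATISFIABLE

Suppose p_11 = False.
Suppose p_12 = True.
From the singleton clause (¬p_22), p_22 = False.
From the singleton clause (¬p_32), p_32 = False.
From the singleton clause (¬p_42), p_42 = False.
Suppose p_21 = True.
From the singleton clause (¬p_31), p_31 = False.
From the singleton clause (p_33), p_33 = True.
From the singleton clause (¬p_41), p_41 = False.
From the singleton clause (p_43), p_43 = True.
That conflicts with the unit clause (¬p_43).
Undo p_21 and try p_21 = False.
From the singleton clause (p_23), p_23 = True.
From the singleton clause (¬p_13), p_13 = False.
From the singleton clause (¬p_33), p_33 = False.
From the singleton clause (p_31), p_31 = True.
From the singleton clause (¬p_41), p_41 = False.
From the singleton clause (p_43), p_43 = True.
That conflicts with the unit clause (¬p_43).
Neither p_21 = True nor p_21 = False works.
Undo p_12 and try p_12 = False.
From the singleton clause (p_13), p_13 = True.
From the singleton clause (¬p_23), p_23 = False.
From the singleton clause (¬p_33), p_33 = False.
From the singleton clause (¬p_43), p_43 = False.
Suppose p_21 = True.
From the singleton clause (¬p_31), p_31 = False.
From the singleton clause (p_32), p_32 = True.
From the singleton clause (¬p_41), p_41 = False.
From the singleton clause (p_42), p_42 = True.
That conflicts with the unit clause (¬p_42).
Undo p_21 and try p_21 = False.
From the singleton clause (p_22), p_22 = True.
From the singleton clause (¬p_32), p_32 = False.
From the singleton clause (p_31), p_31 = True.
From the singleton clause (¬p_41), p_41 = False.
From the singleton clause (p_42), p_42 = True.
That conflicts with the unit clause (¬p_42).
Neither p_21 = True nor p_21 = False works.
Neither p_12 = True nor p_12 = False works.
Undo p_11 and try p_11 = True.
From the singleton clause (¬p_21), p_21 = False.
From the singleton clause (¬p_31), p_31 = False.
From the singleton clause (¬p_41), p_41 = False.
Suppose p_22 = True.
From the singleton clause (¬p_12), p_12 = False.
From the singleton clause (¬p_32), p_32 = False.
From the singleton clause (p_33), p_33 = True.
From the singleton clause (¬p_42), p_42 = False.
From the singleton clause (p_43), p_43 = True.
That conflicts with the unit clause (¬p_43).
Undo p_22 and try p_22 = False.
From the singleton clause (p_23), p_23 = True.
From the singleton clause (¬p_13), p_13 = False.
From the singleton clause (¬p_33), p_33 = False.
From the singleton clause (p_32), p_32 = True.
From the singleton clause (¬p_12), p_12 = False.
From the singleton clause (¬p_42), p_42 = False.
From the singleton clause (p_43), p_43 = True.
That conflicts with the unit clause (¬p_43).
Neither p_22 = True nor p_22 = False works.
Neither p_11 = True nor p_11 = False works.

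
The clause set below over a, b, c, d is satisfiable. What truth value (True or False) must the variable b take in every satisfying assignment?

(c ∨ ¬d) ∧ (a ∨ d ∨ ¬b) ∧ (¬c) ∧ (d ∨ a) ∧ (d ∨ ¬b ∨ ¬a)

Suppose b = True.
The clause (¬c) is unit, so c = False.
The clause (¬d) is unit, so d = False.
The clause (a) is unit, so a = True.
That conflicts with the unit clause (¬a).
So every satisfying assignment has b = False.

False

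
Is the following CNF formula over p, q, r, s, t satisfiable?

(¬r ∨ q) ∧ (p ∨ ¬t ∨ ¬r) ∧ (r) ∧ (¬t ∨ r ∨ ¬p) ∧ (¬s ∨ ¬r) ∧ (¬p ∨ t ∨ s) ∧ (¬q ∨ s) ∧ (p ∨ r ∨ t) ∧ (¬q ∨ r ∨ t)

No, unsatisfiable

From the singleton clause (r), r = True.
From the singleton clause (q), q = True.
From the singleton clause (¬s), s = False.
Now (s) is unsatisfied and unit — conflict.
No assignment satisfies every clause.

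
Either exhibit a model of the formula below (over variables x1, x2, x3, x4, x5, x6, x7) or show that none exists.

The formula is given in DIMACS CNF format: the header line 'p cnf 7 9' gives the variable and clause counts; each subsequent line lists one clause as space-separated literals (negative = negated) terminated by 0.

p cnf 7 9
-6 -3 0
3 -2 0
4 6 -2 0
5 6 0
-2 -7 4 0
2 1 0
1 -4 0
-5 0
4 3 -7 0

(¬x5) alone gives x5 = False.
(x6) alone gives x6 = True.
(¬x3) alone gives x3 = False.
(¬x2) alone gives x2 = False.
(x1) alone gives x1 = True.
Try x4 = True.
All clauses hold; x7 can take either value.

x1: True, x2: False, x3: False, x4: True, x5: False, x6: True, x7: True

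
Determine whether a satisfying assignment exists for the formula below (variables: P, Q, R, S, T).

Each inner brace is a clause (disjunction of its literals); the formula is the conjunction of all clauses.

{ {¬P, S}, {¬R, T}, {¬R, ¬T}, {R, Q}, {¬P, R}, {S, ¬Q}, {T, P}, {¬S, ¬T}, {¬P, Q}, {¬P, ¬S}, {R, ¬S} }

No, unsatisfiable

Case P = False:
Unit clause (T) forces T = True.
Unit clause (¬R) forces R = False.
Unit clause (Q) forces Q = True.
Unit clause (S) forces S = True.
That conflicts with the unit clause (¬S).
Backtrack on P: now try P = True.
Unit clause (S) forces S = True.
That conflicts with the unit clause (¬S).
Either choice for P ends in contradiction.
No assignment satisfies every clause.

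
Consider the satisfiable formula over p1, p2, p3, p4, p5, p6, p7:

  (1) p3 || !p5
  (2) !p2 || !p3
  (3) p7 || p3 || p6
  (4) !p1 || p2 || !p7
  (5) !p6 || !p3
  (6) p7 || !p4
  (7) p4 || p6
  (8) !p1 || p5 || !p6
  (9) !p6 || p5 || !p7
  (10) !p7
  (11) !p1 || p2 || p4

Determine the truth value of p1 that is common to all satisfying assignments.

False

Suppose p1 = true.
From the singleton clause (!p7), p7 = false.
From the singleton clause (!p4), p4 = false.
From the singleton clause (p6), p6 = true.
From the singleton clause (!p3), p3 = false.
From the singleton clause (!p5), p5 = false.
Now (p5) is unsatisfied and unit — conflict.
So every satisfying assignment has p1 = False.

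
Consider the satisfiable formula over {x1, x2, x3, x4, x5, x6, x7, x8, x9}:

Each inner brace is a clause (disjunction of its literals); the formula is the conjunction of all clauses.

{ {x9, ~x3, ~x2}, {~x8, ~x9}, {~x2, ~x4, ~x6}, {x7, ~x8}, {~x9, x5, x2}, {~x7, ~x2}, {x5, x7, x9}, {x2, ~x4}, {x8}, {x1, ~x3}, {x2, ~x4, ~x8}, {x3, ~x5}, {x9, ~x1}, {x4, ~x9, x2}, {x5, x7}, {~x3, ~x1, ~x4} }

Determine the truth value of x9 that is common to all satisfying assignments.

False

Suppose x9 = 1.
Unit clause (~x8) forces x8 = 0.
Now (x8) is unsatisfied and unit — conflict.
So every satisfying assignment has x9 = False.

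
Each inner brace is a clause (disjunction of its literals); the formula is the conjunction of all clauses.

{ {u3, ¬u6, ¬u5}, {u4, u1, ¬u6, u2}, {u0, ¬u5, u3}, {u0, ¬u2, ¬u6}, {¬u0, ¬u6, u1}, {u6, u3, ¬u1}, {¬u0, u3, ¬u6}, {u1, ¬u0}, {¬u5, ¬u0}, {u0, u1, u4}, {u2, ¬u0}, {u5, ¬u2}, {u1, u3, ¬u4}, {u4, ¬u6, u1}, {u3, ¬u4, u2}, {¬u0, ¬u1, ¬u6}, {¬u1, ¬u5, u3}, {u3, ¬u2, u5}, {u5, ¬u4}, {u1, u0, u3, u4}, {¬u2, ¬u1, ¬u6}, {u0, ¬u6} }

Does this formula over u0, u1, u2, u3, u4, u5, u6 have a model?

Yes, satisfiable

Try u1 = True.
Try u6 = False.
(u3) alone gives u3 = True.
Try u5 = True.
(¬u0) alone gives u0 = False.
All clauses hold; u2, u4 can take either value.
A satisfying assignment: u0 ↦ False, u1 ↦ True, u2 ↦ False, u3 ↦ True, u4 ↦ True, u5 ↦ True, u6 ↦ False.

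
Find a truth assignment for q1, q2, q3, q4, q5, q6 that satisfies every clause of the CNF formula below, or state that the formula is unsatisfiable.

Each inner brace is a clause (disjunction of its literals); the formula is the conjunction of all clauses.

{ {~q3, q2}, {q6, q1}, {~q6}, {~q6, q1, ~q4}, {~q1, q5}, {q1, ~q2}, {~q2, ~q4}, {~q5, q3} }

q1 ↦ 1,  q2 ↦ 1,  q3 ↦ 1,  q4 ↦ 0,  q5 ↦ 1,  q6 ↦ 0

From the singleton clause (~q6), q6 = 0.
From the singleton clause (q1), q1 = 1.
From the singleton clause (q5), q5 = 1.
From the singleton clause (q3), q3 = 1.
From the singleton clause (q2), q2 = 1.
From the singleton clause (~q4), q4 = 0.
This assignment satisfies each clause.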